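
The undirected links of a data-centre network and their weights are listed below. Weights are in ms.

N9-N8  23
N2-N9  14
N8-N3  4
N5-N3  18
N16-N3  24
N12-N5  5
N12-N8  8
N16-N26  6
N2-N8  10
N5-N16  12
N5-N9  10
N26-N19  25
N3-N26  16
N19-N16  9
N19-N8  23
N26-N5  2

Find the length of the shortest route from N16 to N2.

31 ms

Compare a few routes:
N16–N26–N5–N12–N8–N2: 6+2+5+8+10 = 31
N16–N26–N5–N9–N2: 6+2+10+14 = 32
N16–N5–N9–N2: 12+10+14 = 36
N16–N5–N12–N8–N2: 12+5+8+10 = 35
The minimum is 31 ms via N16–N26–N5–N12–N8–N2.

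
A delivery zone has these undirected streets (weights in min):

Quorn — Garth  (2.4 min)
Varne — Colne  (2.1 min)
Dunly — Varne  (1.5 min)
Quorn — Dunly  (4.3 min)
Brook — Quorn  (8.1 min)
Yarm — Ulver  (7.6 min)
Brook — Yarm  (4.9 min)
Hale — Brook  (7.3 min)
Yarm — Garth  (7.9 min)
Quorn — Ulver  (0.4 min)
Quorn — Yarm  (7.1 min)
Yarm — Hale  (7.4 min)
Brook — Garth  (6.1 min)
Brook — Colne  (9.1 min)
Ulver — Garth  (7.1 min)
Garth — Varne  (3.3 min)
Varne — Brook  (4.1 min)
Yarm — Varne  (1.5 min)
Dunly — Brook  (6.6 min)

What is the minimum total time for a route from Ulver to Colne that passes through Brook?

Best Ulver to Brook: Ulver → Quorn → Brook costing 8.5
Shortest Brook→Colne: Brook → Varne → Colne = 6.2
Total via Brook: 8.5 + 6.2 = 14.7 min.

14.7 min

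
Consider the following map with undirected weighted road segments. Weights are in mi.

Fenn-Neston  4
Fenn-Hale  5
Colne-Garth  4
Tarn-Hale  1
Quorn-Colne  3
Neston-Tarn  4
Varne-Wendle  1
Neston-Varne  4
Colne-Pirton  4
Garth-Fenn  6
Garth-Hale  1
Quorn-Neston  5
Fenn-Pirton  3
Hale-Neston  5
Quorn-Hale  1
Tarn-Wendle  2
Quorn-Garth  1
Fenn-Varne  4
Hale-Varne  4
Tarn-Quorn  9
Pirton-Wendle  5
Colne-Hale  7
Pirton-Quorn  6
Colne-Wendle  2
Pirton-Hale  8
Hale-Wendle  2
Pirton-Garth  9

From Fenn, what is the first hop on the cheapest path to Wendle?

Compare a few routes:
Fenn–Hale–Wendle: 5+2 = 7
Fenn–Pirton–Wendle: 3+5 = 8
Fenn–Varne–Wendle: 4+1 = 5
Cheapest is Fenn–Varne–Wendle at 5 mi.
So from Fenn the first move is to Varne.

Varne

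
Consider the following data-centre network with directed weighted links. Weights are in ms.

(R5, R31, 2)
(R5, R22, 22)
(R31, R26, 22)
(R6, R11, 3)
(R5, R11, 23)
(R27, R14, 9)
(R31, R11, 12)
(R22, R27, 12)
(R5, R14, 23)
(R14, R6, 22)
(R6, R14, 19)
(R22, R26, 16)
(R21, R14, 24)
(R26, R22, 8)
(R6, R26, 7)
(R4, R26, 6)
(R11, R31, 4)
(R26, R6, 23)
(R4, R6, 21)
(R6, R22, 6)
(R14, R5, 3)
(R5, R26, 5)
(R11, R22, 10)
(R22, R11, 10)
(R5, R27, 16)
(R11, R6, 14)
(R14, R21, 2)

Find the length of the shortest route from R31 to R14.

Compare a few routes:
R31 - R11 - R22 - R27 - R14: 12+10+12+9 = 43
R31 - R11 - R6 - R14: 12+14+19 = 45
Cheapest is R31 - R11 - R22 - R27 - R14 at 43 ms.

43 ms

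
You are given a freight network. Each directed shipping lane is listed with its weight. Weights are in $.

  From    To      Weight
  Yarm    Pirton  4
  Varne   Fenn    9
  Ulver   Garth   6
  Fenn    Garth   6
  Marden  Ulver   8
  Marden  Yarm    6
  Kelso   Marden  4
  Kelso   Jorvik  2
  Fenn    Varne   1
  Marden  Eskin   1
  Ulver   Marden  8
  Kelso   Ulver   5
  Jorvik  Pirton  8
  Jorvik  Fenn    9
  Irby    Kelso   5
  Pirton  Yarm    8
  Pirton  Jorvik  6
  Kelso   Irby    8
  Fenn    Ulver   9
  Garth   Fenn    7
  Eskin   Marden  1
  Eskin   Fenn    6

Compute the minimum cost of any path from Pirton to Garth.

$21

Running Dijkstra from Pirton:
Pirton: 0
Jorvik: 6  (via Pirton)
Yarm: 8  (via Pirton)
Fenn: 15  (via Jorvik)
Varne: 16  (via Fenn)
Garth: 21  (via Fenn)
Shortest route: Pirton–Jorvik–Fenn–Garth = $21.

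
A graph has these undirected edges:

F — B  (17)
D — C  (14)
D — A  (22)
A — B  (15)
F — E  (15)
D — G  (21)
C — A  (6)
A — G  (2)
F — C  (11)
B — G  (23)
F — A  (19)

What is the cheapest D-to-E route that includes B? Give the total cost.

67

Best D to B: D → C → A → B costing 35
Best B to E: B → F → E costing 32
Total via B: 35 + 32 = 67.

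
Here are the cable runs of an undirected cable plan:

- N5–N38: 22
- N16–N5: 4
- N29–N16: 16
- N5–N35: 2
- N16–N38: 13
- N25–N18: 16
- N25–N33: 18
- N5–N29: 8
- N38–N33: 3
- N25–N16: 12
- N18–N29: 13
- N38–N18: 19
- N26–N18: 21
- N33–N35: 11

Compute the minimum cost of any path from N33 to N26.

43

Candidate routes:
N33 → N35 → N5 → N29 → N18 → N26: 11+2+8+13+21 = 55
N33 → N38 → N18 → N26: 3+19+21 = 43
N33 → N25 → N18 → N26: 18+16+21 = 55
The minimum is 43 via N33 → N38 → N18 → N26.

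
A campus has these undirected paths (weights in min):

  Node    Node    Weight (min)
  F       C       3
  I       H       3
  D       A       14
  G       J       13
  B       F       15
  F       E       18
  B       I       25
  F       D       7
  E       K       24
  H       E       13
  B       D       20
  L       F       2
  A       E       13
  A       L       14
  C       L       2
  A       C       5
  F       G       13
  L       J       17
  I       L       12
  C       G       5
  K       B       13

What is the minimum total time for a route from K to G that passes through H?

Best K to H: K → E → H costing 37
Shortest H→G: H → I → L → C → G = 22
Total via H: 37 + 22 = 59 min.

59 min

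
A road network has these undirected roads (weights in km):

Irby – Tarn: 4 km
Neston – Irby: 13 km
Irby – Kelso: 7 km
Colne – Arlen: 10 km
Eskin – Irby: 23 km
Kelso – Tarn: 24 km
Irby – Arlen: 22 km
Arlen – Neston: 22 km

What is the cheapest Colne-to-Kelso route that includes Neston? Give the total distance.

Shortest Colne→Neston: Colne → Arlen → Neston = 32
Best Neston to Kelso: Neston → Irby → Kelso costing 20
Total via Neston: 32 + 20 = 52 km.

52 km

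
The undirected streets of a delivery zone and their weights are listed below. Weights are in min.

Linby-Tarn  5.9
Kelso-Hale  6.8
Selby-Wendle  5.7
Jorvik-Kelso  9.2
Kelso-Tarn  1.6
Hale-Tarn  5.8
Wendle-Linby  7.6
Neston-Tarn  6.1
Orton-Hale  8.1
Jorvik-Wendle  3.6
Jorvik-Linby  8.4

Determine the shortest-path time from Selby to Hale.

25 min

Shortest distances from Selby:
Selby: 0
Wendle: 5.7  (via Selby)
Jorvik: 9.3  (via Wendle)
Linby: 13.3  (via Wendle)
Kelso: 18.5  (via Jorvik)
Tarn: 19.2  (via Linby)
Hale: 25  (via Tarn)
Shortest route: Selby → Wendle → Linby → Tarn → Hale = 25 min.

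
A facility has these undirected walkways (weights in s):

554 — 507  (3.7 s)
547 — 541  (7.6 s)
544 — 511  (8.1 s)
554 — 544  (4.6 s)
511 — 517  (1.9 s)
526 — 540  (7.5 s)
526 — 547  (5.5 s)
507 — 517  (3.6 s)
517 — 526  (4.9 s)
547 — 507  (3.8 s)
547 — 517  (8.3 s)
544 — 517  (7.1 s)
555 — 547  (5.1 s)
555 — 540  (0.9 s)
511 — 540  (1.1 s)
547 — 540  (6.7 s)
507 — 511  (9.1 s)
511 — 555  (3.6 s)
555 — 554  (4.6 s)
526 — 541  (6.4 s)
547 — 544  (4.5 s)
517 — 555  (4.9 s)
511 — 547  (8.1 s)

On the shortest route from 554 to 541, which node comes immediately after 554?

Candidate routes:
554–544–547–541: 4.6+4.5+7.6 = 16.7
554–507–547–541: 3.7+3.8+7.6 = 15.1
The minimum is 15.1 s via 554–507–547–541.
So from 554 the first move is to 507.

507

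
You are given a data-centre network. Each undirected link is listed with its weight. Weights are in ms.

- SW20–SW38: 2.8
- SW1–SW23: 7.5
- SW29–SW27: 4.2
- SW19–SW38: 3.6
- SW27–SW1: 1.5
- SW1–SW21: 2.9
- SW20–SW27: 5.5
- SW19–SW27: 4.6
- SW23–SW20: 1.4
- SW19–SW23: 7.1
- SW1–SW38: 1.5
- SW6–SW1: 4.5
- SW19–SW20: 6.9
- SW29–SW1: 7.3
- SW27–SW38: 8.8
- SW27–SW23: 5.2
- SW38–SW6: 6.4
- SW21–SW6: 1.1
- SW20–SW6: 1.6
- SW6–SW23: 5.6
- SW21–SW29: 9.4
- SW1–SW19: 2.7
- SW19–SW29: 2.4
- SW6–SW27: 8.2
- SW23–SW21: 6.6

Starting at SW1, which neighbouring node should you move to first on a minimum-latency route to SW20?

SW38

Compare a few routes:
SW1–SW6–SW20: 4.5+1.6 = 6.1
SW1–SW21–SW6–SW20: 2.9+1.1+1.6 = 5.6
SW1–SW38–SW20: 1.5+2.8 = 4.3
Cheapest is SW1–SW38–SW20 at 4.3 ms.
So from SW1 the first move is to SW38.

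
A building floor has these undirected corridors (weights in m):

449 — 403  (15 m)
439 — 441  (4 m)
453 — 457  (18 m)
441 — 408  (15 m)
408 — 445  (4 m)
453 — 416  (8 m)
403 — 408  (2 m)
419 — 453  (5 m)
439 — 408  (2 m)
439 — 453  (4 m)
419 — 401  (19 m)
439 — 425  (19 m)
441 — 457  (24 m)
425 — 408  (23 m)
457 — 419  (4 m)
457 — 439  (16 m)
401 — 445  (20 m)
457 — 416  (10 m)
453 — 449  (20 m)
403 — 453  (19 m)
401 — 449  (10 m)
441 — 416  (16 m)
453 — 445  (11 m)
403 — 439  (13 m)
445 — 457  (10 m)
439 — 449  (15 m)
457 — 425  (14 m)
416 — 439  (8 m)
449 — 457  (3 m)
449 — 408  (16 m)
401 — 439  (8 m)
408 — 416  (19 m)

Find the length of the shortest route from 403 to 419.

Compare a few routes:
403–408–439–453–419: 2+2+4+5 = 13
403–408–445–457–419: 2+4+10+4 = 20
403–449–457–419: 15+3+4 = 22
The minimum is 13 m via 403–408–439–453–419.

13 m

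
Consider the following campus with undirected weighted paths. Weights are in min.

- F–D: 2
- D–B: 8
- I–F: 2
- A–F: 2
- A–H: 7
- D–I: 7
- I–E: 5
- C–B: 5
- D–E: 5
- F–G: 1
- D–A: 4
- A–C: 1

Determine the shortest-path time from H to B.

13 min

Running Dijkstra from H:
H: 0
A: 7  (via H)
C: 8  (via A)
F: 9  (via A)
G: 10  (via F)
D: 11  (via A)
I: 11  (via F)
B: 13  (via C)
Shortest route: H–A–C–B = 13 min.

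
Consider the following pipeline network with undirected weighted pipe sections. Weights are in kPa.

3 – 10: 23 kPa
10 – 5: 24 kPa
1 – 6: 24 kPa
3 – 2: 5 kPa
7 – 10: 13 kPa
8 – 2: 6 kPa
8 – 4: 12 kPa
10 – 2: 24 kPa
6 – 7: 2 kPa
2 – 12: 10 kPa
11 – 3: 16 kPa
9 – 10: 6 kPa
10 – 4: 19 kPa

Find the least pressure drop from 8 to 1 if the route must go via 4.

70 kPa

Shortest 8→4: 8–4 = 12
Best 4 to 1: 4–10–7–6–1 costing 58
Total via 4: 12 + 58 = 70 kPa.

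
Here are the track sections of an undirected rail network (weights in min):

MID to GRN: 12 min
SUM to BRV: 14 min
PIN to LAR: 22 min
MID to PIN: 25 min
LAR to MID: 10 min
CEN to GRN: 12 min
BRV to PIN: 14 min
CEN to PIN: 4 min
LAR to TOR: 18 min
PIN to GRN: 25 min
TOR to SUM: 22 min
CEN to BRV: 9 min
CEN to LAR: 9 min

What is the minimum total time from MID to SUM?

Compare a few routes:
MID–LAR–TOR–SUM: 10+18+22 = 50
MID–LAR–CEN–BRV–SUM: 10+9+9+14 = 42
MID–GRN–CEN–BRV–SUM: 12+12+9+14 = 47
The minimum is 42 min via MID–LAR–CEN–BRV–SUM.

42 min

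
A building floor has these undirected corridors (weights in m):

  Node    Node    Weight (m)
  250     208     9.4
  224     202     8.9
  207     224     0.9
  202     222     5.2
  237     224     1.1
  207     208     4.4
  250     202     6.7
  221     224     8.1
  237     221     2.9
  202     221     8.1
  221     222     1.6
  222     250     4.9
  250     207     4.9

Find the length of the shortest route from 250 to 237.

6.9 m

Running Dijkstra from 250:
250: 0
222: 4.9  (via 250)
207: 4.9  (via 250)
224: 5.8  (via 207)
221: 6.5  (via 222)
202: 6.7  (via 250)
237: 6.9  (via 224)
Shortest route: 250–207–224–237 = 6.9 m.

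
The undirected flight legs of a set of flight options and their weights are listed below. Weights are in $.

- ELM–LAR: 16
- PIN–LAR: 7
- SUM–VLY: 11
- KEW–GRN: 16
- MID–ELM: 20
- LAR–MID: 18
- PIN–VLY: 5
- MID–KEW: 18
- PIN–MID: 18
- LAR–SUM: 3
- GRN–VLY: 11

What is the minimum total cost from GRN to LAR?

$23

Candidate routes:
GRN–VLY–PIN–MID–LAR: 11+5+18+18 = 52
GRN–KEW–MID–LAR: 16+18+18 = 52
GRN–VLY–PIN–LAR: 11+5+7 = 23
GRN–VLY–SUM–LAR: 11+11+3 = 25
The minimum is $23 via GRN–VLY–PIN–LAR.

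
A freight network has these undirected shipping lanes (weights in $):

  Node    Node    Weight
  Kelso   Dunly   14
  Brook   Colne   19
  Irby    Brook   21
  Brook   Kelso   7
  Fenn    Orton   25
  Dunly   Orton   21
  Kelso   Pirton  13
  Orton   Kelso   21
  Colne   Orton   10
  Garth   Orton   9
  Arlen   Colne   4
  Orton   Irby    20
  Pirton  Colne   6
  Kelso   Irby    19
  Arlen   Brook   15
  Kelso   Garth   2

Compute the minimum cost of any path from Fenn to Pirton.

Enumerating some paths:
Fenn–Orton–Garth–Kelso–Pirton: 25+9+2+13 = 49
Fenn–Orton–Colne–Pirton: 25+10+6 = 41
The minimum is $41 via Fenn–Orton–Colne–Pirton.

$41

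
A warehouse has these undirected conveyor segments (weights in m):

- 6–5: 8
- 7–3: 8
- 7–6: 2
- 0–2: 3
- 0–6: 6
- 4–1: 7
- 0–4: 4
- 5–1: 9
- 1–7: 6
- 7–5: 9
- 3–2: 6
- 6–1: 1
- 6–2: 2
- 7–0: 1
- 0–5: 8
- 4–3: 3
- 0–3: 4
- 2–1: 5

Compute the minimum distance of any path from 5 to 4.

Compare a few routes:
5–7–0–4: 9+1+4 = 14
5–0–4: 8+4 = 12
Cheapest is 5–0–4 at 12 m.

12 m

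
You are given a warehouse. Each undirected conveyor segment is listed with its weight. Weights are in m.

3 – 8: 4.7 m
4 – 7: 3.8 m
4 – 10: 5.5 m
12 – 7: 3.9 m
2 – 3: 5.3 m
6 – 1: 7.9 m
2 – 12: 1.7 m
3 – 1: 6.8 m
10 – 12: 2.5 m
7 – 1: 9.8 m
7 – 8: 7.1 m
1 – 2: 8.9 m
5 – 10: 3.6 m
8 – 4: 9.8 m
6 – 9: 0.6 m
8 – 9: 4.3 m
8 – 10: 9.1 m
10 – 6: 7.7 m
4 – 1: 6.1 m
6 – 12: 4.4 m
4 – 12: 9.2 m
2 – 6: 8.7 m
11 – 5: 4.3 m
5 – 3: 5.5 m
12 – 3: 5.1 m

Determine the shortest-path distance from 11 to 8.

Running Dijkstra from 11:
11: 0
5: 4.3  (via 11)
10: 7.9  (via 5)
3: 9.8  (via 5)
12: 10.4  (via 10)
2: 12.1  (via 12)
4: 13.4  (via 10)
7: 14.3  (via 12)
8: 14.5  (via 3)
Shortest route: 11 → 5 → 3 → 8 = 14.5 m.

14.5 m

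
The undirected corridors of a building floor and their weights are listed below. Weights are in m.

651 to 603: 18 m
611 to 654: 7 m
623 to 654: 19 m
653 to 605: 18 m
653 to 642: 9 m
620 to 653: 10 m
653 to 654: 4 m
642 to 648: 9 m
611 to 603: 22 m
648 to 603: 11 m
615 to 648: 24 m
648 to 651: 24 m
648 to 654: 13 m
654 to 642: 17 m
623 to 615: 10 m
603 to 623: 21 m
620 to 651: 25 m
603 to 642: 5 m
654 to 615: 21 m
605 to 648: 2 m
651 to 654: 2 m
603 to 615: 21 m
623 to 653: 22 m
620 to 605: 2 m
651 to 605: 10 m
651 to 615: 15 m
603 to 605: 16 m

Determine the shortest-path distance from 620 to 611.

Enumerating some paths:
620–653–654–611: 10+4+7 = 21
620–605–653–654–611: 2+18+4+7 = 31
620–605–648–654–611: 2+2+13+7 = 24
620–605–648–642–653–654–611: 2+2+9+9+4+7 = 33
The minimum is 21 m via 620–653–654–611.

21 m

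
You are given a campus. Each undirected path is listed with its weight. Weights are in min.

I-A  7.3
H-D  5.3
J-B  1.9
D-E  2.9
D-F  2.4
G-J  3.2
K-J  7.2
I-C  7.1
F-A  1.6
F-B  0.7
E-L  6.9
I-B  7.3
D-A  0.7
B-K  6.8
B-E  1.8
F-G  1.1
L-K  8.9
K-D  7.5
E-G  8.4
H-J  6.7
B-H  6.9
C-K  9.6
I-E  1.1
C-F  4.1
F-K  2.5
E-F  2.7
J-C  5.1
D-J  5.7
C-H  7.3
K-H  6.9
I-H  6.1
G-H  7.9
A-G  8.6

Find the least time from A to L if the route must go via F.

Best A to F: A → F costing 1.6
Shortest F→L: F → B → E → L = 9.4
Total via F: 1.6 + 9.4 = 11 min.

11 min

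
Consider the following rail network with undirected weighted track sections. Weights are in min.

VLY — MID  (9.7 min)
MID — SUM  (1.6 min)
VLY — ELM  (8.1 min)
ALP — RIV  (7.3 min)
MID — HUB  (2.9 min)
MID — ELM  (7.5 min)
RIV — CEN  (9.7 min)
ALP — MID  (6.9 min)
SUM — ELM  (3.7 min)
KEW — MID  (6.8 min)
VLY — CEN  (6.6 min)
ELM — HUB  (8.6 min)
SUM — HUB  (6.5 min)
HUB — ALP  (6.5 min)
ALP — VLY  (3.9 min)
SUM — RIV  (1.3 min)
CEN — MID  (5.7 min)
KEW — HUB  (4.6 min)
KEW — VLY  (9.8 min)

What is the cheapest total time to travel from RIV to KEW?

Settle nodes by increasing distance from RIV:
RIV: 0
SUM: 1.3  (via RIV)
MID: 2.9  (via SUM)
ELM: 5  (via SUM)
HUB: 5.8  (via MID)
ALP: 7.3  (via RIV)
CEN: 8.6  (via MID)
KEW: 9.7  (via MID)
Shortest route: RIV–SUM–MID–KEW = 9.7 min.

9.7 min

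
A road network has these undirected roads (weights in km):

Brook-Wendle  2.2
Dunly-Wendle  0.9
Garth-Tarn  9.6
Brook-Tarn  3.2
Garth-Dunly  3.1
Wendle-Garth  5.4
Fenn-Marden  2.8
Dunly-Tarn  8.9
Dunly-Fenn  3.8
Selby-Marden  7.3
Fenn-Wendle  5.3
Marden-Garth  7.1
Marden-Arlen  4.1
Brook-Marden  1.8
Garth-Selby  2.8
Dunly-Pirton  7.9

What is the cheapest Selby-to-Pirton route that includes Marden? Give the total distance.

20.1 km

Best Selby to Marden: Selby–Marden costing 7.3
Shortest Marden→Pirton: Marden–Brook–Wendle–Dunly–Pirton = 12.8
Total via Marden: 7.3 + 12.8 = 20.1 km.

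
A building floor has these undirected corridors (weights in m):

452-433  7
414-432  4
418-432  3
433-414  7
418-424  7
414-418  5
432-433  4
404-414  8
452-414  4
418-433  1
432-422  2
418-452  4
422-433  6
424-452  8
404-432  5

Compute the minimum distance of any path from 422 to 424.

12 m

Settle nodes by increasing distance from 422:
422: 0
432: 2  (via 422)
418: 5  (via 432)
414: 6  (via 432)
433: 6  (via 422)
404: 7  (via 432)
452: 9  (via 418)
424: 12  (via 418)
Shortest route: 422–432–418–424 = 12 m.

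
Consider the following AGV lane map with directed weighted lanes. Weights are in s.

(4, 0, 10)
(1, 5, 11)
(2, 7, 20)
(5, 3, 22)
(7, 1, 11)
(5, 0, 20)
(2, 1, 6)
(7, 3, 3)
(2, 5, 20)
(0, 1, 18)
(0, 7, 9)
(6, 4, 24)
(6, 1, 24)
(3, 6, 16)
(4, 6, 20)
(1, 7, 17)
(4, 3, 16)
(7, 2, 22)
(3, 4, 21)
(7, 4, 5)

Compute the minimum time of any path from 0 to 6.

Running Dijkstra from 0:
0: 0
7: 9  (via 0)
3: 12  (via 7)
4: 14  (via 7)
1: 18  (via 0)
6: 28  (via 3)
Shortest route: 0–7–3–6 = 28 s.

28 s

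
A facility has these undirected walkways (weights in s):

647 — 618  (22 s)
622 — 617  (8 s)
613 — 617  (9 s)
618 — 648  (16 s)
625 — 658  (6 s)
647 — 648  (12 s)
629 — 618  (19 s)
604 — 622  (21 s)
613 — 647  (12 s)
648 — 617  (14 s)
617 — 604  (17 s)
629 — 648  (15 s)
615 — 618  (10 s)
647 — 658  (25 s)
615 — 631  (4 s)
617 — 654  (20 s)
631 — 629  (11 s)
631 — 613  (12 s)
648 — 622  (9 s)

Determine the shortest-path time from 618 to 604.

Shortest distances from 618:
618: 0
615: 10  (via 618)
631: 14  (via 615)
648: 16  (via 618)
629: 19  (via 618)
647: 22  (via 618)
622: 25  (via 648)
613: 26  (via 631)
617: 30  (via 648)
604: 46  (via 622)
Shortest route: 618 → 648 → 622 → 604 = 46 s.

46 s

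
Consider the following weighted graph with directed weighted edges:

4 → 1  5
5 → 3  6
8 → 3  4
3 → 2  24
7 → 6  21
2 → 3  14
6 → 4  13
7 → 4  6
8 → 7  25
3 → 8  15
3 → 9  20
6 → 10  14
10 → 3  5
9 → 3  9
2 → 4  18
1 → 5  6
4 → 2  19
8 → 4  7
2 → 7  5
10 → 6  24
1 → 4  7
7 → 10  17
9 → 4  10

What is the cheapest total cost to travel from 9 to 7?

34

Candidate routes:
9–3–2–7: 9+24+5 = 38
9–4–2–7: 10+19+5 = 34
Cheapest is 9–4–2–7 at 34.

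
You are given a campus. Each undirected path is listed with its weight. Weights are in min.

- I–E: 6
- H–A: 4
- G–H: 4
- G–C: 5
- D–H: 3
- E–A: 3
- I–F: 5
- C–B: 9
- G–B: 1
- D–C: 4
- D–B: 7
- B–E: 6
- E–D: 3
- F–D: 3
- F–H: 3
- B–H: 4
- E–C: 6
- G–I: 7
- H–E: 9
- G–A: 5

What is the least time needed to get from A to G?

5 min

Settle nodes by increasing distance from A:
A: 0
E: 3  (via A)
H: 4  (via A)
G: 5  (via A)
Shortest route: A–G = 5 min.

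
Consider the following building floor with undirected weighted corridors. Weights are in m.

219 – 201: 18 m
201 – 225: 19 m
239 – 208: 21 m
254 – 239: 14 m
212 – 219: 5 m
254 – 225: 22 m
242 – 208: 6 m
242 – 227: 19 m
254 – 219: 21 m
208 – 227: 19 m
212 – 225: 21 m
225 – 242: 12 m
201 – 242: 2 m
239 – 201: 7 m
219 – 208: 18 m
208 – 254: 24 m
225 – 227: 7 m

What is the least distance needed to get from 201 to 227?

21 m

Running Dijkstra from 201:
201: 0
242: 2  (via 201)
239: 7  (via 201)
208: 8  (via 242)
225: 14  (via 242)
219: 18  (via 201)
227: 21  (via 242)
Shortest route: 201–242–227 = 21 m.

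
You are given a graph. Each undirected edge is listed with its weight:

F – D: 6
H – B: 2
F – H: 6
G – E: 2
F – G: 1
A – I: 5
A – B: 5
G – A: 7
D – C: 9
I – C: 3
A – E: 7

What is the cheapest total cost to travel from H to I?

Compare a few routes:
H → B → A → I: 2+5+5 = 12
H → F → D → C → I: 6+6+9+3 = 24
H → F → G → E → A → I: 6+1+2+7+5 = 21
H → F → G → A → I: 6+1+7+5 = 19
The minimum is 12 via H → B → A → I.

12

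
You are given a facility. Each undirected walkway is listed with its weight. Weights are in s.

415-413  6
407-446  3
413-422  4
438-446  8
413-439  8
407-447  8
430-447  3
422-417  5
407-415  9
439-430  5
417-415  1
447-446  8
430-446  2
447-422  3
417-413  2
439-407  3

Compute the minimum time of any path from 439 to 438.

Candidate routes:
439 - 407 - 446 - 438: 3+3+8 = 14
439 - 430 - 446 - 438: 5+2+8 = 15
439 - 407 - 447 - 430 - 446 - 438: 3+8+3+2+8 = 24
439 - 430 - 447 - 446 - 438: 5+3+8+8 = 24
The minimum is 14 s via 439 - 407 - 446 - 438.

14 s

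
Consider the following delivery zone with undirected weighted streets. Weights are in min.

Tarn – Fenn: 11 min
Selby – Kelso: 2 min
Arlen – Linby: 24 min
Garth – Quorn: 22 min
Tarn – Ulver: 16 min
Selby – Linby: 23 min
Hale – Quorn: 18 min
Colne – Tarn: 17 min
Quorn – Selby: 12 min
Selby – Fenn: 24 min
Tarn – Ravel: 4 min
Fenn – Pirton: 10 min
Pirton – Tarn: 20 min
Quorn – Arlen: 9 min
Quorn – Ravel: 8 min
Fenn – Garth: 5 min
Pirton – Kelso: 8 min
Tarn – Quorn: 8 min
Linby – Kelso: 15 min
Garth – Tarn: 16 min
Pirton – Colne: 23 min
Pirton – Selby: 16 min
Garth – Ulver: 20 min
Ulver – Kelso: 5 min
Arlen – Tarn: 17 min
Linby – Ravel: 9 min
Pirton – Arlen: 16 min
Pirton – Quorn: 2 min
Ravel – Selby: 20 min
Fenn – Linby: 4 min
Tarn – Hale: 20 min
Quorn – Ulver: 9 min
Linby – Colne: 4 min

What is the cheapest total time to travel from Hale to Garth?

35 min

Running Dijkstra from Hale:
Hale: 0
Quorn: 18  (via Hale)
Tarn: 20  (via Hale)
Pirton: 20  (via Quorn)
Ravel: 24  (via Tarn)
Arlen: 27  (via Quorn)
Ulver: 27  (via Quorn)
Kelso: 28  (via Pirton)
Fenn: 30  (via Pirton)
Selby: 30  (via Quorn)
Linby: 33  (via Ravel)
Garth: 35  (via Fenn)
Shortest route: Hale–Quorn–Pirton–Fenn–Garth = 35 min.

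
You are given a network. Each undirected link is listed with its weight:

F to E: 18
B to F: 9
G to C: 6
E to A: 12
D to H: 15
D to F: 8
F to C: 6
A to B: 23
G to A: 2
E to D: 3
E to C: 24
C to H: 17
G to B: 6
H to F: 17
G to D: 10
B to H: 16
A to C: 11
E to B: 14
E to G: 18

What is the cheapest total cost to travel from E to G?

Settle nodes by increasing distance from E:
E: 0
D: 3  (via E)
F: 11  (via D)
A: 12  (via E)
G: 13  (via D)
Shortest route: E → D → G = 13.

13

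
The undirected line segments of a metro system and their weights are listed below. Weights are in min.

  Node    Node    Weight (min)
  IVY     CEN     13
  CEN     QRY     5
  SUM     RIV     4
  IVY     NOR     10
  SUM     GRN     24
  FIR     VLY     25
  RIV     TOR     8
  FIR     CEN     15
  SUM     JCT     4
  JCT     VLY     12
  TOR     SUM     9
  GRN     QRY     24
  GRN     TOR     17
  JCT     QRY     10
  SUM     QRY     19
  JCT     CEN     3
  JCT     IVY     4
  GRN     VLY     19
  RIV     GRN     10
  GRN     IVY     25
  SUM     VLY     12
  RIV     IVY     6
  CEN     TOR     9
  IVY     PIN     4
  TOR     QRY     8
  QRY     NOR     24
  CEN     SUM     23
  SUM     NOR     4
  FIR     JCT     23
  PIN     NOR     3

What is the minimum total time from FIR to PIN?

Shortest distances from FIR:
FIR: 0
CEN: 15  (via FIR)
JCT: 18  (via CEN)
QRY: 20  (via CEN)
SUM: 22  (via JCT)
IVY: 22  (via JCT)
TOR: 24  (via CEN)
VLY: 25  (via FIR)
PIN: 26  (via IVY)
Shortest route: FIR–CEN–JCT–IVY–PIN = 26 min.

26 min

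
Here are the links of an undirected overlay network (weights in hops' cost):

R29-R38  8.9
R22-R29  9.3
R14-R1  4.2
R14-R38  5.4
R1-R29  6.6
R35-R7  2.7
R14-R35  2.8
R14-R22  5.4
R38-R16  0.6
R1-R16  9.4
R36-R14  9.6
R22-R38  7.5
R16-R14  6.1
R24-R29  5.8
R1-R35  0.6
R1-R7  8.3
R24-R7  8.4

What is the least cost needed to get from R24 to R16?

Settle nodes by increasing distance from R24:
R24: 0
R29: 5.8  (via R24)
R7: 8.4  (via R24)
R35: 11.1  (via R7)
R1: 11.7  (via R35)
R14: 13.9  (via R35)
R38: 14.7  (via R29)
R22: 15.1  (via R29)
R16: 15.3  (via R38)
Shortest route: R24 → R29 → R38 → R16 = 15.3 hops' cost.

15.3 hops' cost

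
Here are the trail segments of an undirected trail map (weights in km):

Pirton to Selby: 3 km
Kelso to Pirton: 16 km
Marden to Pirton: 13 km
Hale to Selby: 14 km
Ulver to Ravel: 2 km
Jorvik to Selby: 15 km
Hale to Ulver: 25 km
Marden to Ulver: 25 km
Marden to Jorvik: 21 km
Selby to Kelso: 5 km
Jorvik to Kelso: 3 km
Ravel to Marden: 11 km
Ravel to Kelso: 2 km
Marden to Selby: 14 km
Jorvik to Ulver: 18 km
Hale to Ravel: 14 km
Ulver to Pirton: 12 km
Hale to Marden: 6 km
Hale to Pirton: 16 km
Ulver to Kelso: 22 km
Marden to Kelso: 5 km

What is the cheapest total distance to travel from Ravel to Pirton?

Candidate routes:
Ravel → Kelso → Selby → Pirton: 2+5+3 = 10
Ravel → Kelso → Pirton: 2+16 = 18
Ravel → Ulver → Pirton: 2+12 = 14
Cheapest is Ravel → Kelso → Selby → Pirton at 10 km.

10 km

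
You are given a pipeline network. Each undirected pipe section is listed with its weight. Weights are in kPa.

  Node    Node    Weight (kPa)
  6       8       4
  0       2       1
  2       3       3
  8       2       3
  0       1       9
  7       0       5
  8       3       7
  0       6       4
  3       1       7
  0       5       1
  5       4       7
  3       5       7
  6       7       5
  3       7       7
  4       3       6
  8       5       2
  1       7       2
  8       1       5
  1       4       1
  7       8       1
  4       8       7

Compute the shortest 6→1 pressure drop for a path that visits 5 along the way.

10 kPa

Shortest 6→5: 6–0–5 = 5
Shortest 5→1: 5–8–7–1 = 5
Total via 5: 5 + 5 = 10 kPa.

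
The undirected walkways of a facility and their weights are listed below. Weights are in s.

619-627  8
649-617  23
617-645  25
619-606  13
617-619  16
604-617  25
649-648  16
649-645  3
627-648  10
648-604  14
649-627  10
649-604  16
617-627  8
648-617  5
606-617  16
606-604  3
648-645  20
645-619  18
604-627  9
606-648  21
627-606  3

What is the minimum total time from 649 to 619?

Settle nodes by increasing distance from 649:
649: 0
645: 3  (via 649)
627: 10  (via 649)
606: 13  (via 627)
604: 16  (via 649)
648: 16  (via 649)
617: 18  (via 627)
619: 18  (via 627)
Shortest route: 649 → 627 → 619 = 18 s.

18 s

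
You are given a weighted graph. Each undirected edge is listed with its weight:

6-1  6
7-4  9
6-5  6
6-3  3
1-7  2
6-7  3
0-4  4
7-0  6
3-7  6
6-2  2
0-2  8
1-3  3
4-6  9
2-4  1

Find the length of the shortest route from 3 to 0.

Compare a few routes:
3–1–7–0: 3+2+6 = 11
3–6–2–4–0: 3+2+1+4 = 10
The minimum is 10 via 3–6–2–4–0.

10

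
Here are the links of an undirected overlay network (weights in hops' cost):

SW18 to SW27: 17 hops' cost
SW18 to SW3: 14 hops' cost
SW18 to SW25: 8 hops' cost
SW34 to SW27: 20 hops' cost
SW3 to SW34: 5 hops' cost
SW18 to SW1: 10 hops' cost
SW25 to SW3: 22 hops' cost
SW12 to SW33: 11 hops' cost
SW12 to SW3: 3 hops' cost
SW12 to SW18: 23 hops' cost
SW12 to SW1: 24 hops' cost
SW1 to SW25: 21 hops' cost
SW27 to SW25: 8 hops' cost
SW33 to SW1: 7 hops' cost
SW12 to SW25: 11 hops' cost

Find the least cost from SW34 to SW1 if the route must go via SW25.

37 hops' cost

Best SW34 to SW25: SW34 → SW3 → SW12 → SW25 costing 19
Best SW25 to SW1: SW25 → SW18 → SW1 costing 18
Total via SW25: 19 + 18 = 37 hops' cost.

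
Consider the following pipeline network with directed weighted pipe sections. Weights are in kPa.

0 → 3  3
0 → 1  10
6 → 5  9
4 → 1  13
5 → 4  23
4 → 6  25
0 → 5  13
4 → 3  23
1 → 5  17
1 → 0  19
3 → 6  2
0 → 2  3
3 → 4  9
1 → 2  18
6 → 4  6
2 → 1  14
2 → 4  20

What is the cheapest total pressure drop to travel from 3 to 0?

Shortest distances from 3:
3: 0
6: 2  (via 3)
4: 8  (via 6)
5: 11  (via 6)
1: 21  (via 4)
2: 39  (via 1)
0: 40  (via 1)
Shortest route: 3–6–4–1–0 = 40 kPa.

40 kPa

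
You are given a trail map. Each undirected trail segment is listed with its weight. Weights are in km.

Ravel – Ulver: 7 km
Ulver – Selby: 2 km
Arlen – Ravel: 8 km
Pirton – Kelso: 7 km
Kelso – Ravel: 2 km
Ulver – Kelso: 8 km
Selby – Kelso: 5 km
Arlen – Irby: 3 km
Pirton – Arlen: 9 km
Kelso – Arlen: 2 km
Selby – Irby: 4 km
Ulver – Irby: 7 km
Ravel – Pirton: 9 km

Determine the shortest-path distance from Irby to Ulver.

Candidate routes:
Irby → Arlen → Kelso → Selby → Ulver: 3+2+5+2 = 12
Irby → Selby → Ulver: 4+2 = 6
Irby → Ulver: 7 = 7
Cheapest is Irby → Selby → Ulver at 6 km.

6 km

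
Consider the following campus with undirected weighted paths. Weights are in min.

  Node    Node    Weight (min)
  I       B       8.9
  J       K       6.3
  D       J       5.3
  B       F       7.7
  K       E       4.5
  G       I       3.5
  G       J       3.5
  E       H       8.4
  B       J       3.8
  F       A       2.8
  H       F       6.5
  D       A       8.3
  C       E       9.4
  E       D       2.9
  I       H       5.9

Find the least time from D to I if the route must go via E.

17.2 min

Best D to E: D–E costing 2.9
Shortest E→I: E–H–I = 14.3
Total via E: 2.9 + 14.3 = 17.2 min.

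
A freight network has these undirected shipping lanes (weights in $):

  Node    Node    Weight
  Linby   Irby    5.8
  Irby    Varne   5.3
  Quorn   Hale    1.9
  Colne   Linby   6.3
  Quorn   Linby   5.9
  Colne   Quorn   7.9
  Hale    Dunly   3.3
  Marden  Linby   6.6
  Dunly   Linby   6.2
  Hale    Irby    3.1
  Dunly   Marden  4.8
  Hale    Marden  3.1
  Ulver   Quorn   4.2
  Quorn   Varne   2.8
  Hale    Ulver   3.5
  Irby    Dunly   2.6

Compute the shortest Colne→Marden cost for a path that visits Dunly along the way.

$17.3

Shortest Colne→Dunly: Colne–Linby–Dunly = 12.5
Best Dunly to Marden: Dunly–Marden costing 4.8
Total via Dunly: 12.5 + 4.8 = $17.3.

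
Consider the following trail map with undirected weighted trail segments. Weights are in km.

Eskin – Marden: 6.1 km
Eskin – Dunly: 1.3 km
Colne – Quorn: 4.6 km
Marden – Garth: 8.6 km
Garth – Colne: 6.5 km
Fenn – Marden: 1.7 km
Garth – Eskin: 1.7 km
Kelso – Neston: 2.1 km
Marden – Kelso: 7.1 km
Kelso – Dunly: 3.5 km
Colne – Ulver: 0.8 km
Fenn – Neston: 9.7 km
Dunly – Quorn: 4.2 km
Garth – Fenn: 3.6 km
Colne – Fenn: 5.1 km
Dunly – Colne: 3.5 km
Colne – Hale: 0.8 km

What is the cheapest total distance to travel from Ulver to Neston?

Candidate routes:
Ulver - Colne - Dunly - Kelso - Neston: 0.8+3.5+3.5+2.1 = 9.9
Ulver - Colne - Quorn - Dunly - Kelso - Neston: 0.8+4.6+4.2+3.5+2.1 = 15.2
The minimum is 9.9 km via Ulver - Colne - Dunly - Kelso - Neston.

9.9 km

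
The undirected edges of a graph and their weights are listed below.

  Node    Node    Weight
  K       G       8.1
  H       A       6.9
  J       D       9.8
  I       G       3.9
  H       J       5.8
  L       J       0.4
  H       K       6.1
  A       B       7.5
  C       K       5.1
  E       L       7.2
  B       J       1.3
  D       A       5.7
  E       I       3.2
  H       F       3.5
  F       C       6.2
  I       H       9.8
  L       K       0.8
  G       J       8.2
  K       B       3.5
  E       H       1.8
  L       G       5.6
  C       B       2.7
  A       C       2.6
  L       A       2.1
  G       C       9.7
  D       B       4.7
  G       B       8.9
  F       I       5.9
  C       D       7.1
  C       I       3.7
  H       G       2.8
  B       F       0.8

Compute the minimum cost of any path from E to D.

Settle nodes by increasing distance from E:
E: 0
H: 1.8  (via E)
I: 3.2  (via E)
G: 4.6  (via H)
F: 5.3  (via H)
B: 6.1  (via F)
C: 6.9  (via I)
L: 7.2  (via E)
J: 7.4  (via B)
K: 7.9  (via H)
A: 8.7  (via H)
D: 10.8  (via B)
Shortest route: E–H–F–B–D = 10.8.

10.8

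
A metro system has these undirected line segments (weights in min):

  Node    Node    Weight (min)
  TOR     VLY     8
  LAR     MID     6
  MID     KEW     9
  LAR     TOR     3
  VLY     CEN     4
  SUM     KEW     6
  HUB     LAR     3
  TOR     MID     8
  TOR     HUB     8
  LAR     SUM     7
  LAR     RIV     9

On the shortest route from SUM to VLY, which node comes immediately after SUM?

LAR

Enumerating some paths:
SUM–LAR–MID–TOR–VLY: 7+6+8+8 = 29
SUM–LAR–TOR–VLY: 7+3+8 = 18
SUM–LAR–HUB–TOR–VLY: 7+3+8+8 = 26
Cheapest is SUM–LAR–TOR–VLY at 18 min.
So from SUM the first move is to LAR.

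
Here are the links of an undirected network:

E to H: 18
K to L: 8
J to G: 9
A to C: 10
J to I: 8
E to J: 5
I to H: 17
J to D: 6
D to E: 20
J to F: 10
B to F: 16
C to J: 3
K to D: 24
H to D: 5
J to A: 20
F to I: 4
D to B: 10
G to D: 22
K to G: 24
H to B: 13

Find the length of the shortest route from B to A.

29

Enumerating some paths:
B - D - J - A: 10+6+20 = 36
B - H - D - J - C - A: 13+5+6+3+10 = 37
B - D - J - C - A: 10+6+3+10 = 29
Cheapest is B - D - J - C - A at 29.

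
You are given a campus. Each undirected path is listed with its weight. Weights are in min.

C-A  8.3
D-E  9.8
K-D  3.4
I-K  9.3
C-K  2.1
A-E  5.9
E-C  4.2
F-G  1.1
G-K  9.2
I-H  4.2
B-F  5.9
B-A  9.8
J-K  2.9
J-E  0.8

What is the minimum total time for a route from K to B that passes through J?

Shortest K→J: K → J = 2.9
Best J to B: J → E → A → B costing 16.5
Total via J: 2.9 + 16.5 = 19.4 min.

19.4 min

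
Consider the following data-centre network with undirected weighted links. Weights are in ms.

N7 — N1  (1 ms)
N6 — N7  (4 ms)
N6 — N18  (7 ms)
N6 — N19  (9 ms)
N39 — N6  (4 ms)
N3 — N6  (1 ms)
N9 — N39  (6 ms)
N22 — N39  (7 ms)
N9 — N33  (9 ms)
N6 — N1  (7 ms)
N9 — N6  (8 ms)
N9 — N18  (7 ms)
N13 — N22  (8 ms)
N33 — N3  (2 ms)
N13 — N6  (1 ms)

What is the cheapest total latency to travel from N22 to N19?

Running Dijkstra from N22:
N22: 0
N39: 7  (via N22)
N13: 8  (via N22)
N6: 9  (via N13)
N3: 10  (via N6)
N33: 12  (via N3)
N7: 13  (via N6)
N9: 13  (via N39)
N1: 14  (via N7)
N18: 16  (via N6)
N19: 18  (via N6)
Shortest route: N22–N13–N6–N19 = 18 ms.

18 ms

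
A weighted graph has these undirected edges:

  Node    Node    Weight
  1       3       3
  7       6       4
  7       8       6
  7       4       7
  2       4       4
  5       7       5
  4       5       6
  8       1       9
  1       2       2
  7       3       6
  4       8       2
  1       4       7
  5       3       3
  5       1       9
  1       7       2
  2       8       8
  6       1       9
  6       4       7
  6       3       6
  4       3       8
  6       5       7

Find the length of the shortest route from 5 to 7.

Enumerating some paths:
5 - 3 - 7: 3+6 = 9
5 - 3 - 1 - 7: 3+3+2 = 8
5 - 1 - 7: 9+2 = 11
5 - 7: 5 = 5
Cheapest is 5 - 7 at 5.

5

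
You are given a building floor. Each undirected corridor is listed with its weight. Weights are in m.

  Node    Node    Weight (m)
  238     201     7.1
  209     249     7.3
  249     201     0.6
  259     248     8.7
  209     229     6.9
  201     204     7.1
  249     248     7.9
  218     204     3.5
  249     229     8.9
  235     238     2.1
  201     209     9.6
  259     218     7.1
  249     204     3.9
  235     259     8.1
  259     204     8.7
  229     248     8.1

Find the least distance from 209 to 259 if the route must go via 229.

23.7 m

Best 209 to 229: 209 → 229 costing 6.9
Best 229 to 259: 229 → 248 → 259 costing 16.8
Total via 229: 6.9 + 16.8 = 23.7 m.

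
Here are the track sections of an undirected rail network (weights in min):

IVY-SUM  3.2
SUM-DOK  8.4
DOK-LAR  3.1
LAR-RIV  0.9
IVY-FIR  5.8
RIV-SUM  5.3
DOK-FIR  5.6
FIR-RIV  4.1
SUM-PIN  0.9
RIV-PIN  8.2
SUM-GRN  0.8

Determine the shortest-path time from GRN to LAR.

Enumerating some paths:
GRN - SUM - RIV - LAR: 0.8+5.3+0.9 = 7
GRN - SUM - PIN - RIV - LAR: 0.8+0.9+8.2+0.9 = 10.8
GRN - SUM - DOK - LAR: 0.8+8.4+3.1 = 12.3
Cheapest is GRN - SUM - RIV - LAR at 7 min.

7 min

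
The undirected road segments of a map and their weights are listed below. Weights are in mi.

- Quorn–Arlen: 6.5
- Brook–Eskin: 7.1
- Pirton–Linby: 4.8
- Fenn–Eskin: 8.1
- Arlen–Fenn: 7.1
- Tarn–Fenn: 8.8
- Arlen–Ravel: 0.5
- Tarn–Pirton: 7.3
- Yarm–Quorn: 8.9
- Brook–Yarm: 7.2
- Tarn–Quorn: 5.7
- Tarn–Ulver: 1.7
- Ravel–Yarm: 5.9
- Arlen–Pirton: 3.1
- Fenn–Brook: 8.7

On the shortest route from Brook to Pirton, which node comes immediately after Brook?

Yarm

Compare a few routes:
Brook–Fenn–Tarn–Pirton: 8.7+8.8+7.3 = 24.8
Brook–Fenn–Arlen–Pirton: 8.7+7.1+3.1 = 18.9
Brook–Yarm–Ravel–Arlen–Pirton: 7.2+5.9+0.5+3.1 = 16.7
The minimum is 16.7 mi via Brook–Yarm–Ravel–Arlen–Pirton.
So from Brook the first move is to Yarm.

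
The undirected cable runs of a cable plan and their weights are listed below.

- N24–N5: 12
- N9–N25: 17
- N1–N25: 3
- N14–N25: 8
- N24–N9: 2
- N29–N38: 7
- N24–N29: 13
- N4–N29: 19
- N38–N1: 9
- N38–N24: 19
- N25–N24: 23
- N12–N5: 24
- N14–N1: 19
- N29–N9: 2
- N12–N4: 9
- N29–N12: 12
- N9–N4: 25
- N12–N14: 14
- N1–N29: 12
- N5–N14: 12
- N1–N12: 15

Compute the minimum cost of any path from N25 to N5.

Candidate routes:
N25 → N1 → N29 → N9 → N24 → N5: 3+12+2+2+12 = 31
N25 → N14 → N5: 8+12 = 20
N25 → N9 → N24 → N5: 17+2+12 = 31
The minimum is 20 via N25 → N14 → N5.

20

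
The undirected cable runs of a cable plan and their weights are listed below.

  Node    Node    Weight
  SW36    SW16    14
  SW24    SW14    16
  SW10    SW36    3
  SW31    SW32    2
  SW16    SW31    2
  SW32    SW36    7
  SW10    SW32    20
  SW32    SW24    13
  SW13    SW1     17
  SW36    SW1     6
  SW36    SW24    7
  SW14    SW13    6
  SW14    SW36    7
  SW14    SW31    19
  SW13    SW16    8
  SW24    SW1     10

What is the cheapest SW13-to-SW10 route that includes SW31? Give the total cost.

22

Shortest SW13→SW31: SW13–SW16–SW31 = 10
Shortest SW31→SW10: SW31–SW32–SW36–SW10 = 12
Total via SW31: 10 + 12 = 22.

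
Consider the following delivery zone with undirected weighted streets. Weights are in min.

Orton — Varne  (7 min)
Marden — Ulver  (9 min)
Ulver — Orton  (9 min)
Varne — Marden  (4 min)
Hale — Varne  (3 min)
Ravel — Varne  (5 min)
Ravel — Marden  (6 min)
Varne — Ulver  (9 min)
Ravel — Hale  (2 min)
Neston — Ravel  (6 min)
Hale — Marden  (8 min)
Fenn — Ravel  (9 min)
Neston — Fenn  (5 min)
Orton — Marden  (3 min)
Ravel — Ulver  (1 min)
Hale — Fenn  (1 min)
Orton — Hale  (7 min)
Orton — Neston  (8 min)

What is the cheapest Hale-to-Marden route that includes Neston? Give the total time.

Shortest Hale→Neston: Hale → Fenn → Neston = 6
Best Neston to Marden: Neston → Orton → Marden costing 11
Total via Neston: 6 + 11 = 17 min.

17 min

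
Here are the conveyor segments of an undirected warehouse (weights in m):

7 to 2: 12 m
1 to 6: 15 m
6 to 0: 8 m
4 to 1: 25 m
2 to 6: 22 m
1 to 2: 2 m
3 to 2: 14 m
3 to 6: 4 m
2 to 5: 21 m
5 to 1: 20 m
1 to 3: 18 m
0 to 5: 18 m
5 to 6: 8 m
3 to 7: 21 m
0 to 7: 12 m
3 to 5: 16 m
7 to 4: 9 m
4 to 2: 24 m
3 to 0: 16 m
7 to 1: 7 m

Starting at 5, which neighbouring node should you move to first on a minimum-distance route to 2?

Candidate routes:
5 - 2: 21 = 21
5 - 6 - 1 - 2: 8+15+2 = 25
5 - 1 - 2: 20+2 = 22
5 - 6 - 3 - 2: 8+4+14 = 26
The minimum is 21 m via 5 - 2.
So from 5 the first move is to 2.

2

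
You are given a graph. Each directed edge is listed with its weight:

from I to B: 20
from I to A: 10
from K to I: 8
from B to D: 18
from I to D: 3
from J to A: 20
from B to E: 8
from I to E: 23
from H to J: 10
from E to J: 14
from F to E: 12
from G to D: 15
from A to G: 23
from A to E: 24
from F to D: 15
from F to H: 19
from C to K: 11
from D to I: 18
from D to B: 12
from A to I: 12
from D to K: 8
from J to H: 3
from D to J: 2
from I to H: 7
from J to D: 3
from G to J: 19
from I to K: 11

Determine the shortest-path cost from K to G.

Enumerating some paths:
K–I–A–G: 8+10+23 = 41
K–I–D–J–A–G: 8+3+2+20+23 = 56
The minimum is 41 via K–I–A–G.

41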